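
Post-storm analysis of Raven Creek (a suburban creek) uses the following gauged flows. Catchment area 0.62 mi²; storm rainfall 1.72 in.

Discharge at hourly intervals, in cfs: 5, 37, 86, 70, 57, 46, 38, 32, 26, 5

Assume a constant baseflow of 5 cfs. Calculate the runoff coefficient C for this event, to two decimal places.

C ≈ 0.51

ΣQ_DR = 352.0 cfs; V = ΣQ_DR·Δt = 1.267 × 10^6 ft³.
Runoff depth d = V / A = 0.8798 in.
C = d / P = 0.8798 / 1.72 = 0.51.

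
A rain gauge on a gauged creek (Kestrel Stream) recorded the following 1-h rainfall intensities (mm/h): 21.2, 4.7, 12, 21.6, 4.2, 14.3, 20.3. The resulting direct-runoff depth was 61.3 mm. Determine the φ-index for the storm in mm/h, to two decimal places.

φ ≈ 5.62 mm/h

Only the 5 blocks with intensity above φ contribute runoff: 21.2, 12, 21.6, 14.3, 20.3 mm/h.
Σ(I−φ)·Δt = d  ⇒  (21.2+12+21.6+14.3+20.3 − 5φ)·1 = 61.3
φ = (89.40 − 61.3/1) / 5 = 5.62 mm/h.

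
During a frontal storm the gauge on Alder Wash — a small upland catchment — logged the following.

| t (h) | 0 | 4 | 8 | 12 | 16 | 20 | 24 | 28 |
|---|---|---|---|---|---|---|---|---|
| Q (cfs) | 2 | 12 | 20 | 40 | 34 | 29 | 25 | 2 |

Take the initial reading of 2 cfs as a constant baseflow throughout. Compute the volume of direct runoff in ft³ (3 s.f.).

Direct-runoff ordinates (Q − Q_b): 0.0, 10.0, 18.0, 38.0, 32.0, 27.0, 23.0, 0.0 cfs.
ΣQ_DR = 148.0 cfs.
With Δt = 4 h = 14400 s, V = ΣQ_DR · Δt = 148.0 × 14400 = 2.13 × 10^6 ft³.

V ≈ 2.13 × 10^6 ft³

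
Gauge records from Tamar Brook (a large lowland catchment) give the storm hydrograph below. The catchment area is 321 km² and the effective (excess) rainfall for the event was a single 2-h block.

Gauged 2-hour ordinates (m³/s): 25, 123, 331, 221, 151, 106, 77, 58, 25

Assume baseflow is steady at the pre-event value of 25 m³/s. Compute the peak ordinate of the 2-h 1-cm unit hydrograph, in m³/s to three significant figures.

Direct runoff: 0.0, 98.0, 306.0, 196.0, 126.0, 81.0, 52.0, 33.0, 0.0 m³/s; ΣQ_DR = 892.0 m³/s, peak = 306.0 m³/s.
Runoff depth d = ΣQ_DR·Δt / A = 892.0 × 7200 / (321 km²) = 20.01 mm.
The 1-cm UH is the DRH scaled by (10 mm)/d, so U_p = 306.0 × 10/20.01 = 153 m³/s.

U_p ≈ 153 m³/s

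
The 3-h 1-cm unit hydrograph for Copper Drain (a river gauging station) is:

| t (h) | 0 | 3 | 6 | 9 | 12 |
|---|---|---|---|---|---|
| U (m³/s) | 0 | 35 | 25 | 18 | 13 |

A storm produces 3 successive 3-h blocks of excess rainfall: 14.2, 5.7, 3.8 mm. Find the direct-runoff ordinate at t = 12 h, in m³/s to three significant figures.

By discrete convolution, Q_j = Σ (P_i / 10 mm) · U_{j−i}.
At t = 12 h (j=4): Q = (14.2/10)·13 + (5.7/10)·18 + (3.8/10)·25 = 38.2 m³/s.

Q ≈ 38.2 m³/s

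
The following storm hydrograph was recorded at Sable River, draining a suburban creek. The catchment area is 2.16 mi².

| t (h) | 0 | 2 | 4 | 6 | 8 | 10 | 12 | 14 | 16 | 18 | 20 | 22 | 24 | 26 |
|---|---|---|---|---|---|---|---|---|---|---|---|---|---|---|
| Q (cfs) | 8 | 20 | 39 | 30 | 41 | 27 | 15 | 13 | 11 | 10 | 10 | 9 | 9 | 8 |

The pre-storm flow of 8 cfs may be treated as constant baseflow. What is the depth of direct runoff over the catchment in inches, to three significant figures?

d ≈ 0.198 in

Direct runoff: 0.0, 12.0, 31.0, 22.0, 33.0, 19.0, 7.0, 5.0, 3.0, 2.0, 2.0, 1.0, 1.0, 0.0 cfs; ΣQ_DR = 138.0 cfs.
V = ΣQ_DR · Δt = 138.0 × 7200 s = 9.936 × 10^5 ft³.
Over A = 2.16 mi², depth = V / A = 0.198 in.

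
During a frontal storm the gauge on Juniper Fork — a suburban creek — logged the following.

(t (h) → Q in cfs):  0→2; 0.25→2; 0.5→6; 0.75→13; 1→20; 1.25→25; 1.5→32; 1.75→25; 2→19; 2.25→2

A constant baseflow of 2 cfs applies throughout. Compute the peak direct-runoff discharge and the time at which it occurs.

Q_p = 30.0 cfs at t = 1.5 h

Subtracting baseflow gives direct-runoff ordinates: 0.0, 0.0, 4.0, 11.0, 18.0, 23.0, 30.0, 23.0, 17.0, 0.0 cfs.
The maximum is 30.0 cfs, occurring at the reading for t = 1.5 h.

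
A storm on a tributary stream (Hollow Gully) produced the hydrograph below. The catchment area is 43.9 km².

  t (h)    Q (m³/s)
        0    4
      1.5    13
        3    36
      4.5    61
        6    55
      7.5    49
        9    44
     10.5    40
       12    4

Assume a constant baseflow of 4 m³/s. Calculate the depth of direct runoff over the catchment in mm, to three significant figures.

d ≈ 33.2 mm

Direct runoff: 0.0, 9.0, 32.0, 57.0, 51.0, 45.0, 40.0, 36.0, 0.0 m³/s; ΣQ_DR = 270.0 m³/s.
V = ΣQ_DR · Δt = 270.0 × 5400 s = 1.458 × 10^6 m³.
Over A = 43.9 km², depth = V / A = 33.2 mm.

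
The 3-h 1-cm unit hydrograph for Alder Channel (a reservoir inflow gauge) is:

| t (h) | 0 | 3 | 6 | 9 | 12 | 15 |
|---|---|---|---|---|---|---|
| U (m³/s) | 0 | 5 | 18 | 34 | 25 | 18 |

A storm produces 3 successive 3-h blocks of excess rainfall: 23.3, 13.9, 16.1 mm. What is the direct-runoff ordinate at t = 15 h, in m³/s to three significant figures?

Q ≈ 131 m³/s

By discrete convolution, Q_j = Σ (P_i / 10 mm) · U_{j−i}.
At t = 15 h (j=5): Q = (23.3/10)·18 + (13.9/10)·25 + (16.1/10)·34 = 131 m³/s.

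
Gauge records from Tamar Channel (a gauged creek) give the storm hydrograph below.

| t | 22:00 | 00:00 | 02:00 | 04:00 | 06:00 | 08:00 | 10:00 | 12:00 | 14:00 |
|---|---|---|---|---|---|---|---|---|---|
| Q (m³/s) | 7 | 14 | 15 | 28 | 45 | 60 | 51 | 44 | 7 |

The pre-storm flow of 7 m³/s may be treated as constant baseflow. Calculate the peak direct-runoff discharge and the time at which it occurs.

Q_p = 53.0 m³/s at t = 08:00

Subtracting baseflow gives direct-runoff ordinates: 0.0, 7.0, 8.0, 21.0, 38.0, 53.0, 44.0, 37.0, 0.0 m³/s.
The maximum is 53.0 m³/s, occurring at the reading for t = 08:00.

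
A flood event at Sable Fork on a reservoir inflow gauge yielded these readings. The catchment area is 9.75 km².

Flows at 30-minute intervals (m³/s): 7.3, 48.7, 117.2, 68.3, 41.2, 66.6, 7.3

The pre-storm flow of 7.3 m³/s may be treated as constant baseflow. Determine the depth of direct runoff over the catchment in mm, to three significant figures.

Direct runoff: 0.0, 41.4, 109.9, 61.0, 33.9, 59.3, 0.0 m³/s; ΣQ_DR = 305.5 m³/s.
V = ΣQ_DR · Δt = 305.5 × 1800 s = 5.499 × 10^5 m³.
Over A = 9.75 km², depth = V / A = 56.4 mm.

d ≈ 56.4 mm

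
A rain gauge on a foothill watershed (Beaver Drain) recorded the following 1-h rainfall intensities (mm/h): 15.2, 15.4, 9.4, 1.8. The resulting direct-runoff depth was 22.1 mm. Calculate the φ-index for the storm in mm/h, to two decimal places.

φ ≈ 5.97 mm/h

Only the 3 blocks with intensity above φ contribute runoff: 15.2, 15.4, 9.4 mm/h.
Σ(I−φ)·Δt = d  ⇒  (15.2+15.4+9.4 − 3φ)·1 = 22.1
φ = (40.00 − 22.1/1) / 3 = 5.97 mm/h.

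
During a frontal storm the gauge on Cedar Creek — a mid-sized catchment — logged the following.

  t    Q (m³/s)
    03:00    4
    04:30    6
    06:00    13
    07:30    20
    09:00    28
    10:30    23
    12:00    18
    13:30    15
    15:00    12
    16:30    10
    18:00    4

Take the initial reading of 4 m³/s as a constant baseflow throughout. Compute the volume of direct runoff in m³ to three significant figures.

V ≈ 5.89 × 10^5 m³

Direct-runoff ordinates (Q − Q_b): 0.0, 2.0, 9.0, 16.0, 24.0, 19.0, 14.0, 11.0, 8.0, 6.0, 0.0 m³/s.
ΣQ_DR = 109.0 m³/s.
With Δt = 1.5 h = 5400 s, V = ΣQ_DR · Δt = 109.0 × 5400 = 5.89 × 10^5 m³.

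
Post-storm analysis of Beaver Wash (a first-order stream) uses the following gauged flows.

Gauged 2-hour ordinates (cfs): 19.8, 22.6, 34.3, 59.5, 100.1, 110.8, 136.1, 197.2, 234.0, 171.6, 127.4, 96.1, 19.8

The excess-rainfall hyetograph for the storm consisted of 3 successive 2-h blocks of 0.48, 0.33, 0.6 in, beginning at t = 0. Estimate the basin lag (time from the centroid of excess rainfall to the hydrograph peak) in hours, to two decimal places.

t_L ≈ 12.83 h

Centroid of excess rainfall: t_c = Σ P_i·t̄_i / ΣP_i = 3.1702 h (block centres at 1, 3, 5 h).
Hydrograph peak occurs at t = 16 h, so basin lag t_L = 16 − 3.1702 = 12.83 h.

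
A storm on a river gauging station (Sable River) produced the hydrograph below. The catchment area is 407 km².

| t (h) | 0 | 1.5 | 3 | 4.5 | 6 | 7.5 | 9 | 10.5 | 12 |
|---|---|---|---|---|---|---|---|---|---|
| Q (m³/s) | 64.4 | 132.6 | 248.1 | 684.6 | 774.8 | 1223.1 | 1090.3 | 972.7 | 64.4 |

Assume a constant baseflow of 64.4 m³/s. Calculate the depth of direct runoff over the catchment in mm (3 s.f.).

d ≈ 62.0 mm

Direct runoff: 0.0, 68.2, 183.7, 620.2, 710.4, 1158.7, 1025.9, 908.3, 0.0 m³/s; ΣQ_DR = 4675 m³/s.
V = ΣQ_DR · Δt = 4675 × 5400 s = 2.525 × 10^7 m³.
Over A = 407 km², depth = V / A = 62.0 mm.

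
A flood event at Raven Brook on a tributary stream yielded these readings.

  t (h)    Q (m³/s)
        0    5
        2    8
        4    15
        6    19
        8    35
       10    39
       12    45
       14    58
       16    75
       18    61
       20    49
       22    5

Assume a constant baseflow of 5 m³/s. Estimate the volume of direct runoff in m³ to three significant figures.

Direct-runoff ordinates (Q − Q_b): 0.0, 3.0, 10.0, 14.0, 30.0, 34.0, 40.0, 53.0, 70.0, 56.0, 44.0, 0.0 m³/s.
ΣQ_DR = 354.0 m³/s.
With Δt = 2 h = 7200 s, V = ΣQ_DR · Δt = 354.0 × 7200 = 2.55 × 10^6 m³.

V ≈ 2.55 × 10^6 m³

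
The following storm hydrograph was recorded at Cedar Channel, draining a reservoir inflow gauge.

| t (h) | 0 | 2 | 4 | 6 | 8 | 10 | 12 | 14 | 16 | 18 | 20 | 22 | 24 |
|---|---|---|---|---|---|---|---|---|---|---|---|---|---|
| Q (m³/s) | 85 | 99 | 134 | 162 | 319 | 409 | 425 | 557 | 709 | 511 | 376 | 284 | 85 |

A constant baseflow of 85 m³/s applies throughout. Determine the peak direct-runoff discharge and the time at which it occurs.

Q_p = 624.0 m³/s at t = 16 h

Subtracting baseflow gives direct-runoff ordinates: 0.0, 14.0, 49.0, 77.0, 234.0, 324.0, 340.0, 472.0, 624.0, 426.0, 291.0, 199.0, 0.0 m³/s.
The maximum is 624.0 m³/s, occurring at the reading for t = 16 h.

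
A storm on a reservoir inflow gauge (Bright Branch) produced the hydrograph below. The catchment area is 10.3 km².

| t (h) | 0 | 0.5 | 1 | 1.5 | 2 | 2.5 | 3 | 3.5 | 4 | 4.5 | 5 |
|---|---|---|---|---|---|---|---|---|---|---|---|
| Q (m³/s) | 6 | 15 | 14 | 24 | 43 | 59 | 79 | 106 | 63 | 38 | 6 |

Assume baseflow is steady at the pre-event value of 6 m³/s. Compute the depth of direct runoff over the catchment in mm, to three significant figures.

d ≈ 67.6 mm

Direct runoff: 0.0, 9.0, 8.0, 18.0, 37.0, 53.0, 73.0, 100.0, 57.0, 32.0, 0.0 m³/s; ΣQ_DR = 387.0 m³/s.
V = ΣQ_DR · Δt = 387.0 × 1800 s = 6.966 × 10^5 m³.
Over A = 10.3 km², depth = V / A = 67.6 mm.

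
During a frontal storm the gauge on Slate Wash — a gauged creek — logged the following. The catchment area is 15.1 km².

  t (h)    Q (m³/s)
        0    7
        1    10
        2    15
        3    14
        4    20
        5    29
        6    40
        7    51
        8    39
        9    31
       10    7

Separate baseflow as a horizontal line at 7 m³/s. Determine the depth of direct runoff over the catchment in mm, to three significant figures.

d ≈ 44.3 mm

Direct runoff: 0.0, 3.0, 8.0, 7.0, 13.0, 22.0, 33.0, 44.0, 32.0, 24.0, 0.0 m³/s; ΣQ_DR = 186.0 m³/s.
V = ΣQ_DR · Δt = 186.0 × 3600 s = 6.696 × 10^5 m³.
Over A = 15.1 km², depth = V / A = 44.3 mm.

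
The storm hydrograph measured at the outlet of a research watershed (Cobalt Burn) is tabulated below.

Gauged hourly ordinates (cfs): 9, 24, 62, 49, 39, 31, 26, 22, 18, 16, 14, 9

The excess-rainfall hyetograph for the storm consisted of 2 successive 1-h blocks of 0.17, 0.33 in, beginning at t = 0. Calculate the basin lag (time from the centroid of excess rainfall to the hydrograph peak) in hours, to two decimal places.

t_L ≈ 0.84 h

Centroid of excess rainfall: t_c = Σ P_i·t̄_i / ΣP_i = 1.1600 h (block centres at 0.5, 1.5 h).
Hydrograph peak occurs at t = 2 h, so basin lag t_L = 2 − 1.1600 = 0.84 h.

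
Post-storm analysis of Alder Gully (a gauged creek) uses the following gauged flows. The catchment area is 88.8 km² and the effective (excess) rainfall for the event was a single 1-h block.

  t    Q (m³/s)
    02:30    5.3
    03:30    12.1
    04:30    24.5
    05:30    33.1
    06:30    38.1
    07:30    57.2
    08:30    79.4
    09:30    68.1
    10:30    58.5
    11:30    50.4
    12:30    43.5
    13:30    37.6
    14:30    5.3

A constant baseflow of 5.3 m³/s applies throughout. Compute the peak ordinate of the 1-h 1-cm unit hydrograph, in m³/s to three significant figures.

U_p ≈ 41.1 m³/s

Direct runoff: 0.0, 6.8, 19.2, 27.8, 32.8, 51.9, 74.1, 62.8, 53.2, 45.1, 38.2, 32.3, 0.0 m³/s; ΣQ_DR = 444.2 m³/s, peak = 74.1 m³/s.
Runoff depth d = ΣQ_DR·Δt / A = 444.2 × 3600 / (88.8 km²) = 18.01 mm.
The 1-cm UH is the DRH scaled by (10 mm)/d, so U_p = 74.1 × 10/18.01 = 41.1 m³/s.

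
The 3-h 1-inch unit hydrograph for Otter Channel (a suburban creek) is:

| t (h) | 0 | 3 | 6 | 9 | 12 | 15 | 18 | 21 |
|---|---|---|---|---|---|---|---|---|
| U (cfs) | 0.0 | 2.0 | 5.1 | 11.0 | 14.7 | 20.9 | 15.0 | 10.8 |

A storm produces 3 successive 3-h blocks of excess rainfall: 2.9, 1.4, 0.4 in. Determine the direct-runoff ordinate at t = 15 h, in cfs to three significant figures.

Q ≈ 85.6 cfs

By discrete convolution, Q_j = Σ (P_i / 1 in) · U_{j−i}.
At t = 15 h (j=5): Q = (2.9/1)·20.9 + (1.4/1)·14.7 + (0.4/1)·11.0 = 85.6 cfs.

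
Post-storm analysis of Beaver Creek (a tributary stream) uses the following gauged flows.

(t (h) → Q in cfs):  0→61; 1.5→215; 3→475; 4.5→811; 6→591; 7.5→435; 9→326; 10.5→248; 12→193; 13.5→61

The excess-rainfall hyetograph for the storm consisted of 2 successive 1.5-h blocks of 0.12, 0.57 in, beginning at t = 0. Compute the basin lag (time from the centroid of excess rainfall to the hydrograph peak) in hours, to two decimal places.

Centroid of excess rainfall: t_c = Σ P_i·t̄_i / ΣP_i = 1.9891 h (block centres at 0.75, 2.25 h).
Hydrograph peak occurs at t = 4.5 h, so basin lag t_L = 4.5 − 1.9891 = 2.51 h.

t_L ≈ 2.51 h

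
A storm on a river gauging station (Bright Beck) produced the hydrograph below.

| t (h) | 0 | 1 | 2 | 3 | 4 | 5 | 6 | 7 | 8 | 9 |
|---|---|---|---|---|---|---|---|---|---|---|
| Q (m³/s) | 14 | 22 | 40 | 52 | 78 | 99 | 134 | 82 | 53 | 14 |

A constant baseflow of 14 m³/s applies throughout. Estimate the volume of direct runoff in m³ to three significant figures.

V ≈ 1.61 × 10^6 m³

Direct-runoff ordinates (Q − Q_b): 0.0, 8.0, 26.0, 38.0, 64.0, 85.0, 120.0, 68.0, 39.0, 0.0 m³/s.
ΣQ_DR = 448.0 m³/s.
With Δt = 1 h = 3600 s, V = ΣQ_DR · Δt = 448.0 × 3600 = 1.61 × 10^6 m³.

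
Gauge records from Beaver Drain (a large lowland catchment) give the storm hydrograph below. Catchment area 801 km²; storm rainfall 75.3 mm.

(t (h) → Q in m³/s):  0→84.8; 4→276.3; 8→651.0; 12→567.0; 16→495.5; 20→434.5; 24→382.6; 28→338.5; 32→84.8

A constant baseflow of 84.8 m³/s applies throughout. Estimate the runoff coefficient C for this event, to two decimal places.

C ≈ 0.61

ΣQ_DR = 2552 m³/s; V = ΣQ_DR·Δt = 3.675 × 10^7 m³.
Runoff depth d = V / A = 45.88 mm.
C = d / P = 45.88 / 75.3 = 0.61.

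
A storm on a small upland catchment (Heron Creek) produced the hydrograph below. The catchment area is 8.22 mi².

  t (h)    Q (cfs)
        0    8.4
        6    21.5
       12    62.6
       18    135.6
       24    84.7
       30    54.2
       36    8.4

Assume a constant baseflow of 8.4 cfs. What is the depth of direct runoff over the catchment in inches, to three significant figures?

d ≈ 0.358 in

Direct runoff: 0.0, 13.1, 54.2, 127.2, 76.3, 45.8, 0.0 cfs; ΣQ_DR = 316.6 cfs.
V = ΣQ_DR · Δt = 316.6 × 21600 s = 6.839 × 10^6 ft³.
Over A = 8.22 mi², depth = V / A = 0.358 in.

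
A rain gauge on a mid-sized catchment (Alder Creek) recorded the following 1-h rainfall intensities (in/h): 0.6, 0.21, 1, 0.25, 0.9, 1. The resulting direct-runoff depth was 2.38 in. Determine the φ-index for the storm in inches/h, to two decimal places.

Only the 4 blocks with intensity above φ contribute runoff: 0.6, 1, 0.9, 1 in/h.
Σ(I−φ)·Δt = d  ⇒  (0.6+1+0.9+1 − 4φ)·1 = 2.38
φ = (3.500 − 2.38/1) / 4 = 0.28 in/h.

φ ≈ 0.28 in/h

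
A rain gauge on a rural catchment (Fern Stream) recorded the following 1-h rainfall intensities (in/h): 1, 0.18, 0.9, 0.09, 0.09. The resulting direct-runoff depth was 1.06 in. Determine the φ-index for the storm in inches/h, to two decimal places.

Only the 2 blocks with intensity above φ contribute runoff: 1, 0.9 in/h.
Σ(I−φ)·Δt = d  ⇒  (1+0.9 − 2φ)·1 = 1.06
φ = (1.900 − 1.06/1) / 2 = 0.42 in/h.

φ ≈ 0.42 in/h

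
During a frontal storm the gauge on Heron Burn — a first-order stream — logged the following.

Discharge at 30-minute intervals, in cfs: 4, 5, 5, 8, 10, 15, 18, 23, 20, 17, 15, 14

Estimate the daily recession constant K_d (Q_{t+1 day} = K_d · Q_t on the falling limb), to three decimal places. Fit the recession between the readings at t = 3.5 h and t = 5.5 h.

Between t = 3.5 h and t = 5.5 h the flow falls from 23 to 14 cfs over 4×0.5 h = 2 h.
Per-interval ratio K = (14/23)^(1/4) = 0.8833; K_d = K^(24/0.5) = 0.003.

K_d ≈ 0.003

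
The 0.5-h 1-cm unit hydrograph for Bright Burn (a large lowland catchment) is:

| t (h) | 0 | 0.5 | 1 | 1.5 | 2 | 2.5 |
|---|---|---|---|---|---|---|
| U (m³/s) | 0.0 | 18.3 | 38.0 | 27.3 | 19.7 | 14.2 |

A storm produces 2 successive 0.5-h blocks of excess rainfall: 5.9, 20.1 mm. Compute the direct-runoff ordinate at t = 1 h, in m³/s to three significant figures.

Q ≈ 59.2 m³/s

By discrete convolution, Q_j = Σ (P_i / 10 mm) · U_{j−i}.
At t = 1 h (j=2): Q = (5.9/10)·38.0 + (20.1/10)·18.3 = 59.2 m³/s.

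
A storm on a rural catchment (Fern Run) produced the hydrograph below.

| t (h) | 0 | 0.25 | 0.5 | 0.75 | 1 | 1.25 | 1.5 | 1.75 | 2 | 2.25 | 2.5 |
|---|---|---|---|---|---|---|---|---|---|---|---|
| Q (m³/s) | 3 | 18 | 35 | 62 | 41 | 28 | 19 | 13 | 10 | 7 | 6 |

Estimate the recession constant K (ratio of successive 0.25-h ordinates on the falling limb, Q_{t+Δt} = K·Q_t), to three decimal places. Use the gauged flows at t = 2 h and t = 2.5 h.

Using the recession-limb readings at t = 2 h and t = 2.5 h: Q falls from 10 to 6 m³/s over 2 intervals.
K = (Q₂/Q₁)^(1/2) = (6/10)^(1/2) = 0.775.

K ≈ 0.775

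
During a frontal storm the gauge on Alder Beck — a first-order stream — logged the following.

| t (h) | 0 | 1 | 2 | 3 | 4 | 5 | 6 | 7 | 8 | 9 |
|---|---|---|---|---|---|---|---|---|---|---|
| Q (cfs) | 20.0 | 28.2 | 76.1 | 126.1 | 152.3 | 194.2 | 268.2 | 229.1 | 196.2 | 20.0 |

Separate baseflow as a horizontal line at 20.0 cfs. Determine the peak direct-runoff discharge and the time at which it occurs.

Q_p = 248.2 cfs at t = 6 h

Subtracting baseflow gives direct-runoff ordinates: 0.0, 8.2, 56.1, 106.1, 132.3, 174.2, 248.2, 209.1, 176.2, 0.0 cfs.
The maximum is 248.2 cfs, occurring at the reading for t = 6 h.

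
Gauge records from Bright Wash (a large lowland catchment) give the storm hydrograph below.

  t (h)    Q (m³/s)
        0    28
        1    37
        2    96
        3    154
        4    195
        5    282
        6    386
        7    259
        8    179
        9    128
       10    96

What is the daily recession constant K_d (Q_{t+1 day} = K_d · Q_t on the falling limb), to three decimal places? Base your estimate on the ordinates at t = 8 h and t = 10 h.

Between t = 8 h and t = 10 h the flow falls from 179 to 96 m³/s over 2×1 h = 2 h.
Per-interval ratio K = (96/179)^(1/2) = 0.7323; K_d = K^(24/1) = 0.001.

K_d ≈ 0.001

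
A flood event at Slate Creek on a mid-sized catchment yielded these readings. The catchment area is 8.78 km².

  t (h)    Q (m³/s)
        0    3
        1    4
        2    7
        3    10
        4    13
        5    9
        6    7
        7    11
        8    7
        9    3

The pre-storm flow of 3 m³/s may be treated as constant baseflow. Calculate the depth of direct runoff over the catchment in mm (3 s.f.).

Direct runoff: 0.0, 1.0, 4.0, 7.0, 10.0, 6.0, 4.0, 8.0, 4.0, 0.0 m³/s; ΣQ_DR = 44.00 m³/s.
V = ΣQ_DR · Δt = 44.00 × 3600 s = 1.584 × 10^5 m³.
Over A = 8.78 km², depth = V / A = 18.0 mm.

d ≈ 18.0 mm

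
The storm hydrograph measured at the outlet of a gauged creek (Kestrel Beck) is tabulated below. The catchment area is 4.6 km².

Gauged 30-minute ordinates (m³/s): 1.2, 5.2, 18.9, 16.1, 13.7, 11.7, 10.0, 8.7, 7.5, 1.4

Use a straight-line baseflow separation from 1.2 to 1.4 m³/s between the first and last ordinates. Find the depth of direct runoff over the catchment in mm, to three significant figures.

d ≈ 31.9 mm

Direct runoff: 0.00, 3.98, 17.66, 14.83, 12.41, 10.39, 8.67, 7.34, 6.12, 0.00 m³/s; ΣQ_DR = 81.40 m³/s.
V = ΣQ_DR · Δt = 81.40 × 1800 s = 1.465 × 10^5 m³.
Over A = 4.6 km², depth = V / A = 31.9 mm.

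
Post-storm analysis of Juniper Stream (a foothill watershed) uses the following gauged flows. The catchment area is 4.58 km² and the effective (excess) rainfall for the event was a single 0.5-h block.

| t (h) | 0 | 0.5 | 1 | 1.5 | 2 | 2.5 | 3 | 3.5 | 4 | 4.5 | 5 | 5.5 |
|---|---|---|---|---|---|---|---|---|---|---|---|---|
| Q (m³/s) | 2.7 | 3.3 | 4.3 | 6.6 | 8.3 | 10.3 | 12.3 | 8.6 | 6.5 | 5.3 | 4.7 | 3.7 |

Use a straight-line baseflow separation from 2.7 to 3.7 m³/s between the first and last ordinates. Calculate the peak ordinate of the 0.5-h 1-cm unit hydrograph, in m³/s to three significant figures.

Direct runoff: 0.00, 0.51, 1.42, 3.63, 5.24, 7.15, 9.05, 5.26, 3.07, 1.78, 1.09, 0.00 m³/s; ΣQ_DR = 38.20 m³/s, peak = 9.05 m³/s.
Runoff depth d = ΣQ_DR·Δt / A = 38.20 × 1800 / (4.58 km²) = 15.01 mm.
The 1-cm UH is the DRH scaled by (10 mm)/d, so U_p = 9.05 × 10/15.01 = 6.03 m³/s.

U_p ≈ 6.03 m³/s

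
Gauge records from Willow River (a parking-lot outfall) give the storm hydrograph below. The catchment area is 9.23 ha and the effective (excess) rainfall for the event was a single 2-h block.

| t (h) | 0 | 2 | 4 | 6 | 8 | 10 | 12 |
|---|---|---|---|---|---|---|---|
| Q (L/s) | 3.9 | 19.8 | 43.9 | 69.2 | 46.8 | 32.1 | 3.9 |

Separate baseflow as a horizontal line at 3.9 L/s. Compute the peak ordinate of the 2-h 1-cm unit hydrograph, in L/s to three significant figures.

Direct runoff: 0.0, 15.9, 40.0, 65.3, 42.9, 28.2, 0.0 L/s; ΣQ_DR = 192.3 L/s, peak = 65.3 L/s.
Runoff depth d = ΣQ_DR·Δt / A = 192.3 × 7200 / (9.23 ha) = 15.00 mm.
The 1-cm UH is the DRH scaled by (10 mm)/d, so U_p = 65.3 × 10/15.00 = 43.5 L/s.

U_p ≈ 43.5 L/s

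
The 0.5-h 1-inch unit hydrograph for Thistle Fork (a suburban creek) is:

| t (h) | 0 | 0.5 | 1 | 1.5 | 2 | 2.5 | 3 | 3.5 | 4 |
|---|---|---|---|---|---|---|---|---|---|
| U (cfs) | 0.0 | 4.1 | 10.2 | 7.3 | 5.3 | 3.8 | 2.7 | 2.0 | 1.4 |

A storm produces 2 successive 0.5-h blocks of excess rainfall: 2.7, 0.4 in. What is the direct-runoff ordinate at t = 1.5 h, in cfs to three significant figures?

Q ≈ 23.8 cfs

By discrete convolution, Q_j = Σ (P_i / 1 in) · U_{j−i}.
At t = 1.5 h (j=3): Q = (2.7/1)·7.3 + (0.4/1)·10.2 = 23.8 cfs.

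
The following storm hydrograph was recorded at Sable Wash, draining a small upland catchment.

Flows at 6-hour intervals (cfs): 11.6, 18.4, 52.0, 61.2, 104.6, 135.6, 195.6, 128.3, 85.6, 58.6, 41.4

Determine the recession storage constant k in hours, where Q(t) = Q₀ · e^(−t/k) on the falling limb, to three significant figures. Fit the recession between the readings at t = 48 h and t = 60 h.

k ≈ 16.5 h

On the falling limb, Q drops from 85.6 to 41.4 cfs between t = 48 h and t = 60 h (Δt = 12 h).
k = −Δt / ln(Q₂/Q₁) = −12 / ln(41.4/85.6) = 16.5 h.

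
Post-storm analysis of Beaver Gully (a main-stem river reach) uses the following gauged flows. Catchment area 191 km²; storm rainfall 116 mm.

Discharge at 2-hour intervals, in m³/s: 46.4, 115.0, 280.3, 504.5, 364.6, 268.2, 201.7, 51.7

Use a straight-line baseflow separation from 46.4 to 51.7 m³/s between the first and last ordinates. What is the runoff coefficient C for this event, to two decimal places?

C ≈ 0.47

ΣQ_DR = 1440 m³/s; V = ΣQ_DR·Δt = 1.037 × 10^7 m³.
Runoff depth d = V / A = 54.28 mm.
C = d / P = 54.28 / 116 = 0.47.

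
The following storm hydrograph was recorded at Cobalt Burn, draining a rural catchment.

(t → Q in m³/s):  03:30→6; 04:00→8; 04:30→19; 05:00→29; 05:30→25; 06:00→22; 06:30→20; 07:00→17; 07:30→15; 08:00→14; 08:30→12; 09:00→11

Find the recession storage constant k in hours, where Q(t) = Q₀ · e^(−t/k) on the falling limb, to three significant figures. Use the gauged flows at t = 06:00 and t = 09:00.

On the falling limb, Q drops from 22 to 11 m³/s between t = 06:00 and t = 09:00 (Δt = 3 h).
k = −Δt / ln(Q₂/Q₁) = −3 / ln(11/22) = 4.33 h.

k ≈ 4.33 h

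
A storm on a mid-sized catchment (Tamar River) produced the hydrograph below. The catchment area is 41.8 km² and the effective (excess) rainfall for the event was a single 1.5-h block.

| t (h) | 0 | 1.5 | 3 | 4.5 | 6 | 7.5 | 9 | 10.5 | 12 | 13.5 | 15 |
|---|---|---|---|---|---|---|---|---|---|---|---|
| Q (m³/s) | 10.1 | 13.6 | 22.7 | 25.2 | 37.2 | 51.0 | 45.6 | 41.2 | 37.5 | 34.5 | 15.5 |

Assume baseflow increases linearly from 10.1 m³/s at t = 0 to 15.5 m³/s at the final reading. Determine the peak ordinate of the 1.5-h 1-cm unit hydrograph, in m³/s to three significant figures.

U_p ≈ 15.3 m³/s

Direct runoff: 0.00, 2.96, 11.52, 13.48, 24.94, 38.20, 32.26, 27.32, 23.08, 19.54, 0.00 m³/s; ΣQ_DR = 193.3 m³/s, peak = 38.20 m³/s.
Runoff depth d = ΣQ_DR·Δt / A = 193.3 × 5400 / (41.8 km²) = 24.97 mm.
The 1-cm UH is the DRH scaled by (10 mm)/d, so U_p = 38.20 × 10/24.97 = 15.3 m³/s.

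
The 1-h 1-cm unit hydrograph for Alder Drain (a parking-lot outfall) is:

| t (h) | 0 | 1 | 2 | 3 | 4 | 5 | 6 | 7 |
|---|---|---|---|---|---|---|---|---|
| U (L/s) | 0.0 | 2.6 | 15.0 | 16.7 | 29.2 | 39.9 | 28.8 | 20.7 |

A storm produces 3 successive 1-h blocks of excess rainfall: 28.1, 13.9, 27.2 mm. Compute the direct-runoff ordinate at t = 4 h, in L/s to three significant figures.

Q ≈ 146 L/s

By discrete convolution, Q_j = Σ (P_i / 10 mm) · U_{j−i}.
At t = 4 h (j=4): Q = (28.1/10)·29.2 + (13.9/10)·16.7 + (27.2/10)·15.0 = 146 L/s.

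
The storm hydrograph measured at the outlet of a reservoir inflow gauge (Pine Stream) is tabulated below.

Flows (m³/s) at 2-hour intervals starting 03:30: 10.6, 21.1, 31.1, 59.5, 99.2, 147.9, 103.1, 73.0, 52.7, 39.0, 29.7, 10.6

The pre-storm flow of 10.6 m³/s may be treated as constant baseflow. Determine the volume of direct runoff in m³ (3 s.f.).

Direct-runoff ordinates (Q − Q_b): 0.0, 10.5, 20.5, 48.9, 88.6, 137.3, 92.5, 62.4, 42.1, 28.4, 19.1, 0.0 m³/s.
ΣQ_DR = 550.3 m³/s.
With Δt = 2 h = 7200 s, V = ΣQ_DR · Δt = 550.3 × 7200 = 3.96 × 10^6 m³.

V ≈ 3.96 × 10^6 m³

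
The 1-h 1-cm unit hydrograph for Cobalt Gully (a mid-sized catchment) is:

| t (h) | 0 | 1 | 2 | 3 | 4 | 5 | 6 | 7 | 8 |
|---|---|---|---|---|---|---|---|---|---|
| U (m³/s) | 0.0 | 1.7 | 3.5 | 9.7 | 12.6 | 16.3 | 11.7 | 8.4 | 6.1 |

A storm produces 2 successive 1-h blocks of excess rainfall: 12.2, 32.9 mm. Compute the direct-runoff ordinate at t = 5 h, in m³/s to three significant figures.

Q ≈ 61.3 m³/s

By discrete convolution, Q_j = Σ (P_i / 10 mm) · U_{j−i}.
At t = 5 h (j=5): Q = (12.2/10)·16.3 + (32.9/10)·12.6 = 61.3 m³/s.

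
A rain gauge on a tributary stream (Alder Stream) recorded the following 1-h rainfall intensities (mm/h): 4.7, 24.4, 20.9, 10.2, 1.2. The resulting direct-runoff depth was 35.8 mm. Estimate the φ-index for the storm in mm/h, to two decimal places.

Only the 3 blocks with intensity above φ contribute runoff: 24.4, 20.9, 10.2 mm/h.
Σ(I−φ)·Δt = d  ⇒  (24.4+20.9+10.2 − 3φ)·1 = 35.8
φ = (55.50 − 35.8/1) / 3 = 6.57 mm/h.

φ ≈ 6.57 mm/h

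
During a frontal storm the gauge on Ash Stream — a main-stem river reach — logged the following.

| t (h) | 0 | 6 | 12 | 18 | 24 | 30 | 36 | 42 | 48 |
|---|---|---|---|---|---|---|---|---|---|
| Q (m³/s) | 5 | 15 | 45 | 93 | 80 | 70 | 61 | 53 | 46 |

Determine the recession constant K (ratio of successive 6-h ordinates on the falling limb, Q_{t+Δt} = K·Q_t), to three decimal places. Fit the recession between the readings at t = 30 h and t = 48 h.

K ≈ 0.869

Using the recession-limb readings at t = 30 h and t = 48 h: Q falls from 70 to 46 m³/s over 3 intervals.
K = (Q₂/Q₁)^(1/3) = (46/70)^(1/3) = 0.869.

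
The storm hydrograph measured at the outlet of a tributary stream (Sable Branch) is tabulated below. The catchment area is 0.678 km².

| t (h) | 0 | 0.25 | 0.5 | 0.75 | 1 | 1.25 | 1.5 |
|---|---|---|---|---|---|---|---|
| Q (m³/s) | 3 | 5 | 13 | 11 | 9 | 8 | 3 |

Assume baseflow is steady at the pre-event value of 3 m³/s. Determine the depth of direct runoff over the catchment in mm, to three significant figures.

Direct runoff: 0.0, 2.0, 10.0, 8.0, 6.0, 5.0, 0.0 m³/s; ΣQ_DR = 31.00 m³/s.
V = ΣQ_DR · Δt = 31.00 × 900 s = 27900 m³.
Over A = 0.678 km², depth = V / A = 41.2 mm.

d ≈ 41.2 mm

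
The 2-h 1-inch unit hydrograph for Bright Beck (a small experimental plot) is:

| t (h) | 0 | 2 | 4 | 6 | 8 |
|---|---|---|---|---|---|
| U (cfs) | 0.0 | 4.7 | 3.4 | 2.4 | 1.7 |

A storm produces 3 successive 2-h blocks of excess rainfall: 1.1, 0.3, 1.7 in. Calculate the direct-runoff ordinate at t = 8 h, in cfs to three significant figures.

By discrete convolution, Q_j = Σ (P_i / 1 in) · U_{j−i}.
At t = 8 h (j=4): Q = (1.1/1)·1.7 + (0.3/1)·2.4 + (1.7/1)·3.4 = 8.37 cfs.

Q ≈ 8.37 cfs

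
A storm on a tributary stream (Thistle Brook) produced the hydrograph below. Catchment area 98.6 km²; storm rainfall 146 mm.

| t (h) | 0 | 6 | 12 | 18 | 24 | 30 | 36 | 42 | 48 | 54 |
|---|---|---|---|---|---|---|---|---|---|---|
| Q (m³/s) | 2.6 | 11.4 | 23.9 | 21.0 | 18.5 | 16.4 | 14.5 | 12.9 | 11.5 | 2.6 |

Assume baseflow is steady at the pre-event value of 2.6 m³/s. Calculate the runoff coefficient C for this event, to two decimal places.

C ≈ 0.16

ΣQ_DR = 109.3 m³/s; V = ΣQ_DR·Δt = 2.361 × 10^6 m³.
Runoff depth d = V / A = 23.94 mm.
C = d / P = 23.94 / 146 = 0.16.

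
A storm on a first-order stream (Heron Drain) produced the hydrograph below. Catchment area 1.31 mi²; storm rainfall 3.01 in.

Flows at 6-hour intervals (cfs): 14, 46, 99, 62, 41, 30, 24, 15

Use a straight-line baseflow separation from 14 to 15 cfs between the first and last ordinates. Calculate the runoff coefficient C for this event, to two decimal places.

ΣQ_DR = 215.0 cfs; V = ΣQ_DR·Δt = 4.644 × 10^6 ft³.
Runoff depth d = V / A = 1.526 in.
C = d / P = 1.526 / 3.01 = 0.51.

C ≈ 0.51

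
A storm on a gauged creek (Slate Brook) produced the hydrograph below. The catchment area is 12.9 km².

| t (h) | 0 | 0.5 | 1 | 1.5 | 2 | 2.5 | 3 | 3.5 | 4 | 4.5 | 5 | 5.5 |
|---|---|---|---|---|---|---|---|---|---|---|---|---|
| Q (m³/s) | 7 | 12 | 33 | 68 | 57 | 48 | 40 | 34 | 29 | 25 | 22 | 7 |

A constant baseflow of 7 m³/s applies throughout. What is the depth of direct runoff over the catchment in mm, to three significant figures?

Direct runoff: 0.0, 5.0, 26.0, 61.0, 50.0, 41.0, 33.0, 27.0, 22.0, 18.0, 15.0, 0.0 m³/s; ΣQ_DR = 298.0 m³/s.
V = ΣQ_DR · Δt = 298.0 × 1800 s = 5.364 × 10^5 m³.
Over A = 12.9 km², depth = V / A = 41.6 mm.

d ≈ 41.6 mm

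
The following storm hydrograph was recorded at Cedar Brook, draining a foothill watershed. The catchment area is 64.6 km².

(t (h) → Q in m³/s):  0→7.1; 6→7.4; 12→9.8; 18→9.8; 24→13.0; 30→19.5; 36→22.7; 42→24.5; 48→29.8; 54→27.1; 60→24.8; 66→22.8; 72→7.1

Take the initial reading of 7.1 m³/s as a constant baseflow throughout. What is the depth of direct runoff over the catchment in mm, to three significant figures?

Direct runoff: 0.0, 0.3, 2.7, 2.7, 5.9, 12.4, 15.6, 17.4, 22.7, 20.0, 17.7, 15.7, 0.0 m³/s; ΣQ_DR = 133.1 m³/s.
V = ΣQ_DR · Δt = 133.1 × 21600 s = 2.875 × 10^6 m³.
Over A = 64.6 km², depth = V / A = 44.5 mm.

d ≈ 44.5 mm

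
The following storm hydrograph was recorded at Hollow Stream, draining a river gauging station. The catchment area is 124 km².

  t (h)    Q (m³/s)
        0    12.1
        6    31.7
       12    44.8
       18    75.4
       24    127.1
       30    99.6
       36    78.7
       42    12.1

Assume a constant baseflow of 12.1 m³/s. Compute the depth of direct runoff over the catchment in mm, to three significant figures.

d ≈ 67.0 mm

Direct runoff: 0.0, 19.6, 32.7, 63.3, 115.0, 87.5, 66.6, 0.0 m³/s; ΣQ_DR = 384.7 m³/s.
V = ΣQ_DR · Δt = 384.7 × 21600 s = 8.310 × 10^6 m³.
Over A = 124 km², depth = V / A = 67.0 mm.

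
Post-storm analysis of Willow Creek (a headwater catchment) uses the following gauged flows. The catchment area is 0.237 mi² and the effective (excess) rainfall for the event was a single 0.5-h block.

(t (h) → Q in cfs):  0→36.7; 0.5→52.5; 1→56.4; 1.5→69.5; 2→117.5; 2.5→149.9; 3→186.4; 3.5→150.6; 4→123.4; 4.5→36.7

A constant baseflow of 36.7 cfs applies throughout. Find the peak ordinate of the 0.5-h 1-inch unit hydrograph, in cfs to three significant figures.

Direct runoff: 0.0, 15.8, 19.7, 32.8, 80.8, 113.2, 149.7, 113.9, 86.7, 0.0 cfs; ΣQ_DR = 612.6 cfs, peak = 149.7 cfs.
Runoff depth d = ΣQ_DR·Δt / A = 612.6 × 1800 / (0.237 mi²) = 2.003 in.
The 1-inch UH is the DRH scaled by (1 in)/d, so U_p = 149.7 × 1/2.003 = 74.7 cfs.

U_p ≈ 74.7 cfs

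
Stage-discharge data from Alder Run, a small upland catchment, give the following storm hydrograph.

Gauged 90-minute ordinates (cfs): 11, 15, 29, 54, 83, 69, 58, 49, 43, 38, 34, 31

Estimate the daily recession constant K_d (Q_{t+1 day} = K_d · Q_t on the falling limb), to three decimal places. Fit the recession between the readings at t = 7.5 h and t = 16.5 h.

Between t = 7.5 h and t = 16.5 h the flow falls from 69 to 31 cfs over 6×1.5 h = 9 h.
Per-interval ratio K = (31/69)^(1/6) = 0.8752; K_d = K^(24/1.5) = 0.118.

K_d ≈ 0.118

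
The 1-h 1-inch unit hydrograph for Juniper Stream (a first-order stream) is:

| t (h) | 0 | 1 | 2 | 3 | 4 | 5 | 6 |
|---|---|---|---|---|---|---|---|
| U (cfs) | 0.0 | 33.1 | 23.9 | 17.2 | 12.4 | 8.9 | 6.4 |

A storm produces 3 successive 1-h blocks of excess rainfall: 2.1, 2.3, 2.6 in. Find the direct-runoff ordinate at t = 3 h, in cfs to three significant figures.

Q ≈ 177 cfs

By discrete convolution, Q_j = Σ (P_i / 1 in) · U_{j−i}.
At t = 3 h (j=3): Q = (2.1/1)·17.2 + (2.3/1)·23.9 + (2.6/1)·33.1 = 177 cfs.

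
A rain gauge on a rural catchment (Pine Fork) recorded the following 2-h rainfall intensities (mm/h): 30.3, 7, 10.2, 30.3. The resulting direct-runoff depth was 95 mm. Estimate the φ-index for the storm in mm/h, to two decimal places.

Only the 3 blocks with intensity above φ contribute runoff: 30.3, 10.2, 30.3 mm/h.
Σ(I−φ)·Δt = d  ⇒  (30.3+10.2+30.3 − 3φ)·2 = 95
φ = (70.80 − 95/2) / 3 = 7.77 mm/h.

φ ≈ 7.77 mm/h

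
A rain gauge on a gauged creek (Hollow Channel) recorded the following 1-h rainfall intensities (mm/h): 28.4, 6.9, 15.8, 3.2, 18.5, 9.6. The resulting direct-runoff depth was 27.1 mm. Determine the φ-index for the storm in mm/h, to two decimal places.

Only the 3 blocks with intensity above φ contribute runoff: 28.4, 15.8, 18.5 mm/h.
Σ(I−φ)·Δt = d  ⇒  (28.4+15.8+18.5 − 3φ)·1 = 27.1
φ = (62.70 − 27.1/1) / 3 = 11.87 mm/h.

φ ≈ 11.87 mm/h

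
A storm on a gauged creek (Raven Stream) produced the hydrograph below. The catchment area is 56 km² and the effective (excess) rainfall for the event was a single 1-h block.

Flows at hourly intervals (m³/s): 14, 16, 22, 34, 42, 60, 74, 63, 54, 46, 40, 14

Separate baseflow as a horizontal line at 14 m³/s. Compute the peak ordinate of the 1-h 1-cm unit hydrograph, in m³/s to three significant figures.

U_p ≈ 30.0 m³/s

Direct runoff: 0.0, 2.0, 8.0, 20.0, 28.0, 46.0, 60.0, 49.0, 40.0, 32.0, 26.0, 0.0 m³/s; ΣQ_DR = 311.0 m³/s, peak = 60.0 m³/s.
Runoff depth d = ΣQ_DR·Δt / A = 311.0 × 3600 / (56 km²) = 19.99 mm.
The 1-cm UH is the DRH scaled by (10 mm)/d, so U_p = 60.0 × 10/19.99 = 30.0 m³/s.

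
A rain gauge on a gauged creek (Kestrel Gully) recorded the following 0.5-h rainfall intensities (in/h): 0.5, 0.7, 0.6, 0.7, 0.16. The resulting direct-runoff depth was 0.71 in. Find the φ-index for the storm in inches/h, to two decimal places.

Only the 4 blocks with intensity above φ contribute runoff: 0.5, 0.7, 0.6, 0.7 in/h.
Σ(I−φ)·Δt = d  ⇒  (0.5+0.7+0.6+0.7 − 4φ)·0.5 = 0.71
φ = (2.500 − 0.71/0.5) / 4 = 0.27 in/h.

φ ≈ 0.27 in/h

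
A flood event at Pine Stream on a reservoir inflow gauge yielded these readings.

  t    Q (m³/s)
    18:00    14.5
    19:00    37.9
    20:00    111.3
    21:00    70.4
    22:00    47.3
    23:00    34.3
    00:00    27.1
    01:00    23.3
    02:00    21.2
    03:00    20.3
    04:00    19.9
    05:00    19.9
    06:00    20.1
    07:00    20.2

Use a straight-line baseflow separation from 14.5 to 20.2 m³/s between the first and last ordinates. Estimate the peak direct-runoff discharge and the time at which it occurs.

Q_p = 95.92 m³/s at t = 20:00

Subtracting baseflow gives direct-runoff ordinates: 0.00, 22.96, 95.92, 54.58, 31.05, 17.61, 9.97, 5.73, 3.19, 1.85, 1.02, 0.58, 0.34, 0.00 m³/s.
The maximum is 95.92 m³/s, occurring at the reading for t = 20:00.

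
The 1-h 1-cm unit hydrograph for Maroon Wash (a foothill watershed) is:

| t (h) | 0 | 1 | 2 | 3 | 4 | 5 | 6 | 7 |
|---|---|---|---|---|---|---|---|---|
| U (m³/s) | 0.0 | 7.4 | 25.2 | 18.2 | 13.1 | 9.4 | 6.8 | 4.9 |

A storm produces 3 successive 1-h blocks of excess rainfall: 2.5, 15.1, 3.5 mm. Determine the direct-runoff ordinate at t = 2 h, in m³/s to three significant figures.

Q ≈ 17.5 m³/s

By discrete convolution, Q_j = Σ (P_i / 10 mm) · U_{j−i}.
At t = 2 h (j=2): Q = (2.5/10)·25.2 + (15.1/10)·7.4 + (3.5/10)·0.0 = 17.5 m³/s.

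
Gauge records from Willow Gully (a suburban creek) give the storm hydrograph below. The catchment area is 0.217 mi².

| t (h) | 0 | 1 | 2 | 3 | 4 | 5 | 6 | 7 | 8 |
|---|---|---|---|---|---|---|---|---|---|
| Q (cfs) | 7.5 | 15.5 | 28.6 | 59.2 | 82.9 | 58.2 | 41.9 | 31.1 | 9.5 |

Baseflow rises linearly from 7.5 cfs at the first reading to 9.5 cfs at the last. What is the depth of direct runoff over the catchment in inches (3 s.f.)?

d ≈ 1.84 in

Direct runoff: 0.00, 7.75, 20.60, 50.95, 74.40, 49.45, 32.90, 21.85, 0.00 cfs; ΣQ_DR = 257.9 cfs.
V = ΣQ_DR · Δt = 257.9 × 3600 s = 9.284 × 10^5 ft³.
Over A = 0.217 mi², depth = V / A = 1.84 in.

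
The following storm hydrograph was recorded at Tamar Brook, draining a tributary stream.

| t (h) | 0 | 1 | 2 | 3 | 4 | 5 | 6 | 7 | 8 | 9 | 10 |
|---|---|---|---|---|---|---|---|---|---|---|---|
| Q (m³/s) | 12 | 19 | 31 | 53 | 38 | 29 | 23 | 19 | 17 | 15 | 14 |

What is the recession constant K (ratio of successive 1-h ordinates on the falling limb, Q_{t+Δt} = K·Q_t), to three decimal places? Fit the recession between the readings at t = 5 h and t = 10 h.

K ≈ 0.864

Using the recession-limb readings at t = 5 h and t = 10 h: Q falls from 29 to 14 m³/s over 5 intervals.
K = (Q₂/Q₁)^(1/5) = (14/29)^(1/5) = 0.864.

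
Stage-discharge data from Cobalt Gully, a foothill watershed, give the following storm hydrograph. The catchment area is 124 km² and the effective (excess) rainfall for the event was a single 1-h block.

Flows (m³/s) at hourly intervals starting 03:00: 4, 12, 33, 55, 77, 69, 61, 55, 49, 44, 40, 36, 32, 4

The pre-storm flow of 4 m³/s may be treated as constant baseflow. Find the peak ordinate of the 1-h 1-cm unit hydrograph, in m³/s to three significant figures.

U_p ≈ 48.8 m³/s

Direct runoff: 0.0, 8.0, 29.0, 51.0, 73.0, 65.0, 57.0, 51.0, 45.0, 40.0, 36.0, 32.0, 28.0, 0.0 m³/s; ΣQ_DR = 515.0 m³/s, peak = 73.0 m³/s.
Runoff depth d = ΣQ_DR·Δt / A = 515.0 × 3600 / (124 km²) = 14.95 mm.
The 1-cm UH is the DRH scaled by (10 mm)/d, so U_p = 73.0 × 10/14.95 = 48.8 m³/s.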